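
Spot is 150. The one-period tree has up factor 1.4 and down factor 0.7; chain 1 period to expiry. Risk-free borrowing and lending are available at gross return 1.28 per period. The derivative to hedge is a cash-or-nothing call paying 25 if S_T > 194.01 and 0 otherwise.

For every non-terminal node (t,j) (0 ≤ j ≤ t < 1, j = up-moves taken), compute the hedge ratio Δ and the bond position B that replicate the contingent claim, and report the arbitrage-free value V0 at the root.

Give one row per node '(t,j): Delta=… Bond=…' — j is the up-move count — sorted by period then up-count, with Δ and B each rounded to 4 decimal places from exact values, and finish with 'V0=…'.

No-arbitrage ⇒ martingale measure with p* = (R−d)/(u−d) = 0.8286.
Terminal payoffs: V(1,0)=0.0000, V(1,1)=25.0000
(0,0): S=150.0000. Δ = (V_up−V_dn)/(S_up−S_dn) = (25.0000−0.0000)/(210.0000−105.0000) = 0.2381. V = [p*·25.0000 + (1−p*)·0.0000]/1.28 = 16.1830. B = V − Δ·S = -19.5312.
Check: Δ(0,0)·S0 + B(0,0) = 16.1830 = V0.

(0,0): Delta=0.2381 Bond=-19.5312
V0=16.1830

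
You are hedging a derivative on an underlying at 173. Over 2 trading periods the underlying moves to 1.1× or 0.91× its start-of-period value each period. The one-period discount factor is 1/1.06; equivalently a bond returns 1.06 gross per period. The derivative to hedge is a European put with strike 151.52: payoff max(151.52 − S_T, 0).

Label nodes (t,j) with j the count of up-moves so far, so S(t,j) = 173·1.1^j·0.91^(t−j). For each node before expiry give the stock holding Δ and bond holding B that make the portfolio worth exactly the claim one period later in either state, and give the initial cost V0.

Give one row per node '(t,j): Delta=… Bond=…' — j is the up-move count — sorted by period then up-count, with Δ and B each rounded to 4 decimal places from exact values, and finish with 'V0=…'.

(0,0): Delta=-0.0499 Bond=8.9587
(1,0): Delta=-0.2761 Bond=45.1071
(1,1): Delta=0.0000 Bond=0.0000
V0=0.3258

Under the risk-neutral measure, an up-move has probability p* = (R−d)/(u−d) = 0.7895 and values discount at R = 1.06.
Payoff layer (t=2): V(2,0)=8.2587, V(2,1)=0.0000, V(2,2)=0.0000
(1,0): S=157.4300. Δ = (V_up−V_dn)/(S_up−S_dn) = (0.0000−8.2587)/(173.1730−143.2613) = -0.2761. V = [p*·0.0000 + (1−p*)·8.2587]/1.06 = 1.6403. B = V − Δ·S = 45.1071.
(1,1): S=190.3000. Δ = (V_up−V_dn)/(S_up−S_dn) = (0.0000−0.0000)/(209.3300−173.1730) = 0.0000. V = [p*·0.0000 + (1−p*)·0.0000]/1.06 = 0.0000. B = V − Δ·S = 0.0000.
(0,0): S=173.0000. Δ = (V_up−V_dn)/(S_up−S_dn) = (0.0000−1.6403)/(190.3000−157.4300) = -0.0499. V = [p*·0.0000 + (1−p*)·1.6403]/1.06 = 0.3258. B = V − Δ·S = 8.9587.
The time-0 hedge costs 0.3258, which is the no-arbitrage price.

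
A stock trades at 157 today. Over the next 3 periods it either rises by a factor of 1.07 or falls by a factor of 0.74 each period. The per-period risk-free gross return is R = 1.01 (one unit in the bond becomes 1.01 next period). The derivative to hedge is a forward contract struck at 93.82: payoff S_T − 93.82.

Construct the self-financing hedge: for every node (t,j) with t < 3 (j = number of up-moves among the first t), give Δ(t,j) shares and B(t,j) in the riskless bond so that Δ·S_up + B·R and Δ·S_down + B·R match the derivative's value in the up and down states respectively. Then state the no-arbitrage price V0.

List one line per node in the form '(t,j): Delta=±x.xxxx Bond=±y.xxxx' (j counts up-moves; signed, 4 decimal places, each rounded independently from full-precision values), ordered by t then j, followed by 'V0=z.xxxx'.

(0,0): Delta=1.0000 Bond=-91.0608
(1,0): Delta=1.0000 Bond=-91.9714
(1,1): Delta=1.0000 Bond=-91.9714
(2,0): Delta=1.0000 Bond=-92.8911
(2,1): Delta=1.0000 Bond=-92.8911
(2,2): Delta=1.0000 Bond=-92.8911
V0=65.9392

The replicating-portfolio and risk-neutral prices coincide; use p* = (1.01−0.74)/(1.07−0.74) = 0.8182 for the latter.
Terminal values V(3,·): V(3,0)=-30.1998, V(3,1)=-1.8287, V(3,2)=39.1945, V(3,3)=98.5118
Node (2,0) S=85.9732: V=(p*·-1.8287+(1−p*)·-30.1998)/1.01=-6.9179; Δ=(-1.8287−-30.1998)/(91.9913−63.6202)=1.0000; B=V−Δ·S=-92.8911
Node (2,1) S=124.3126: V=(p*·39.1945+(1−p*)·-1.8287)/1.01=31.4215; Δ=(39.1945−-1.8287)/(133.0145−91.9913)=1.0000; B=V−Δ·S=-92.8911
Node (2,2) S=179.7493: V=(p*·98.5118+(1−p*)·39.1945)/1.01=86.8582; Δ=(98.5118−39.1945)/(192.3318−133.0145)=1.0000; B=V−Δ·S=-92.8911
Node (1,0) S=116.1800: V=(p*·31.4215+(1−p*)·-6.9179)/1.01=24.2086; Δ=(31.4215−-6.9179)/(124.3126−85.9732)=1.0000; B=V−Δ·S=-91.9714
Node (1,1) S=167.9900: V=(p*·86.8582+(1−p*)·31.4215)/1.01=76.0186; Δ=(86.8582−31.4215)/(179.7493−124.3126)=1.0000; B=V−Δ·S=-91.9714
Node (0,0) S=157.0000: V=(p*·76.0186+(1−p*)·24.2086)/1.01=65.9392; Δ=(76.0186−24.2086)/(167.9900−116.1800)=1.0000; B=V−Δ·S=-91.0608
Self-financing check: at every node Δ·S+B equals the discounted successor values.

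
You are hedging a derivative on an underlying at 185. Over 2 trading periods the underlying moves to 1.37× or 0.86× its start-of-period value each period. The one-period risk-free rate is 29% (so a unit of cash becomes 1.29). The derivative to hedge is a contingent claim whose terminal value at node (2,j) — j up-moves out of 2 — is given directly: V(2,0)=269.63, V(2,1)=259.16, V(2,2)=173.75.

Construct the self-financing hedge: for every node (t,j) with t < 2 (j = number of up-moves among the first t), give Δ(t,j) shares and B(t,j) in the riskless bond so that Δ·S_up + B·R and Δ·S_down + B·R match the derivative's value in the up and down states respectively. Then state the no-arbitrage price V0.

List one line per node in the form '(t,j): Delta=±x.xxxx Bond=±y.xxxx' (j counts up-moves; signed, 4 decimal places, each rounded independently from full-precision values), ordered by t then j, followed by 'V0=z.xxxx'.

No-arbitrage ⇒ martingale measure with p* = (R−d)/(u−d) = 0.8431.
At expiry t=2: V(2,0)=269.6300, V(2,1)=259.1600, V(2,2)=173.7500
  t=1,j=0: stock 159.1000 → up 217.9670 (V=259.1600), down 136.8260 (V=269.6300). Price 202.1724; hedge Δ=-0.1290, bond B=222.7018.
  t=1,j=1: stock 253.4500 → up 347.2265 (V=173.7500), down 217.9670 (V=259.1600). Price 145.0757; hedge Δ=-0.6608, bond B=312.5463.
  t=0,j=0: stock 185.0000 → up 253.4500 (V=145.0757), down 159.1000 (V=202.1724). Price 119.4047; hedge Δ=-0.6052, bond B=231.3589.
The time-0 hedge costs 119.4047, which is the no-arbitrage price.

(0,0): Delta=-0.6052 Bond=231.3589
(1,0): Delta=-0.1290 Bond=222.7018
(1,1): Delta=-0.6608 Bond=312.5463
V0=119.4047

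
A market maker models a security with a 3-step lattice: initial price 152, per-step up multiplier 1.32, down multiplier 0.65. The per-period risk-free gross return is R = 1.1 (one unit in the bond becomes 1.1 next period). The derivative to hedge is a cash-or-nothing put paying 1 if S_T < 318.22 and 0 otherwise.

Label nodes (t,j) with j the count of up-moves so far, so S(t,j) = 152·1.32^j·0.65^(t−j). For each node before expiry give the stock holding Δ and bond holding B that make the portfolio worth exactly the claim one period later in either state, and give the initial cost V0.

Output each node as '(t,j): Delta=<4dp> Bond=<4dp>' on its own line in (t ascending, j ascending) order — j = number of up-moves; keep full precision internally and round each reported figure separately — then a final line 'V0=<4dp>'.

(0,0): Delta=-0.0037 Bond=1.0801
(1,0): Delta=0.0000 Bond=0.8264
(1,1): Delta=-0.0045 Bond=1.3650
(2,0): Delta=0.0000 Bond=0.9091
(2,1): Delta=0.0000 Bond=0.9091
(2,2): Delta=-0.0056 Bond=1.7910
V0=0.5237

The replicating-portfolio and risk-neutral prices coincide; use p* = (1.1−0.65)/(1.32−0.65) = 0.6716 for the latter.
Terminal values V(3,·): V(3,0)=1.0000, V(3,1)=1.0000, V(3,2)=1.0000, V(3,3)=0.0000
  t=2,j=0: stock 64.2200 → up 84.7704 (V=1.0000), down 41.7430 (V=1.0000). Price 0.9091; hedge Δ=0.0000, bond B=0.9091.
  t=2,j=1: stock 130.4160 → up 172.1491 (V=1.0000), down 84.7704 (V=1.0000). Price 0.9091; hedge Δ=0.0000, bond B=0.9091.
  t=2,j=2: stock 264.8448 → up 349.5951 (V=0.0000), down 172.1491 (V=1.0000). Price 0.2985; hedge Δ=-0.0056, bond B=1.7910.
  t=1,j=0: stock 98.8000 → up 130.4160 (V=0.9091), down 64.2200 (V=0.9091). Price 0.8264; hedge Δ=0.0000, bond B=0.8264.
  t=1,j=1: stock 200.6400 → up 264.8448 (V=0.2985), down 130.4160 (V=0.9091). Price 0.4536; hedge Δ=-0.0045, bond B=1.3650.
  t=0,j=0: stock 152.0000 → up 200.6400 (V=0.4536), down 98.8000 (V=0.8264). Price 0.5237; hedge Δ=-0.0037, bond B=1.0801.
Check: Δ(0,0)·S0 + B(0,0) = 0.5237 = V0.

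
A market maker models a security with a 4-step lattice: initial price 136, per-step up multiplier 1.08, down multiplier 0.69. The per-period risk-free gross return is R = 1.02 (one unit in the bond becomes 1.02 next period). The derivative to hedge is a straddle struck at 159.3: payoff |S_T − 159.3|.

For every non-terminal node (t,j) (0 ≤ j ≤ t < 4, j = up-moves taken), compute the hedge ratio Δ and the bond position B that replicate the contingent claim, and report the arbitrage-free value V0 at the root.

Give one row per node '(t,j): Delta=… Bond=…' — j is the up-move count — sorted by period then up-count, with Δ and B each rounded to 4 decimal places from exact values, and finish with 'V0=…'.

(0,0): Delta=-0.4462 Bond=96.2188
(1,0): Delta=-1.0000 Bond=150.1119
(1,1): Delta=-0.3819 Bond=88.6943
(2,0): Delta=-1.0000 Bond=153.1142
(2,1): Delta=-1.0000 Bond=153.1142
(2,2): Delta=-0.3101 Bond=79.0780
(3,0): Delta=-1.0000 Bond=156.1765
(3,1): Delta=-1.0000 Bond=156.1765
(3,2): Delta=-1.0000 Bond=156.1765
(3,3): Delta=-0.2299 Bond=66.9292
V0=35.5359

Risk-neutral probability p* = (R−d)/(u−d) = (1.02−0.69)/(1.08−0.69) = 0.8462.
At expiry t=4: V(4,0)=128.4727, V(4,1)=111.0486, V(4,2)=83.7761, V(4,3)=41.0886, V(4,4)=25.7265
(3,0): S=44.6772. Δ = (V_up−V_dn)/(S_up−S_dn) = (111.0486−128.4727)/(48.2514−30.8273) = -1.0000. V = [p*·111.0486 + (1−p*)·128.4727]/1.02 = 111.4992. B = V − Δ·S = 156.1765.
(3,1): S=69.9296. Δ = (V_up−V_dn)/(S_up−S_dn) = (83.7761−111.0486)/(75.5239−48.2514) = -1.0000. V = [p*·83.7761 + (1−p*)·111.0486]/1.02 = 86.2469. B = V − Δ·S = 156.1765.
(3,2): S=109.4550. Δ = (V_up−V_dn)/(S_up−S_dn) = (41.0886−83.7761)/(118.2114−75.5239) = -1.0000. V = [p*·41.0886 + (1−p*)·83.7761]/1.02 = 46.7215. B = V − Δ·S = 156.1765.
(3,3): S=171.3208. Δ = (V_up−V_dn)/(S_up−S_dn) = (25.7265−41.0886)/(185.0265−118.2114) = -0.2299. V = [p*·25.7265 + (1−p*)·41.0886]/1.02 = 27.5391. B = V − Δ·S = 66.9292.
(2,0): S=64.7496. Δ = (V_up−V_dn)/(S_up−S_dn) = (86.2469−111.4992)/(69.9296−44.6772) = -1.0000. V = [p*·86.2469 + (1−p*)·111.4992]/1.02 = 88.3646. B = V − Δ·S = 153.1142.
(2,1): S=101.3472. Δ = (V_up−V_dn)/(S_up−S_dn) = (46.7215−86.2469)/(109.4550−69.9296) = -1.0000. V = [p*·46.7215 + (1−p*)·86.2469]/1.02 = 51.7670. B = V − Δ·S = 153.1142.
(2,2): S=158.6304. Δ = (V_up−V_dn)/(S_up−S_dn) = (27.5391−46.7215)/(171.3208−109.4550) = -0.3101. V = [p*·27.5391 + (1−p*)·46.7215]/1.02 = 29.8924. B = V − Δ·S = 79.0780.
(1,0): S=93.8400. Δ = (V_up−V_dn)/(S_up−S_dn) = (51.7670−88.3646)/(101.3472−64.7496) = -1.0000. V = [p*·51.7670 + (1−p*)·88.3646]/1.02 = 56.2719. B = V − Δ·S = 150.1119.
(1,1): S=146.8800. Δ = (V_up−V_dn)/(S_up−S_dn) = (29.8924−51.7670)/(158.6304−101.3472) = -0.3819. V = [p*·29.8924 + (1−p*)·51.7670]/1.02 = 32.6056. B = V − Δ·S = 88.6943.
(0,0): S=136.0000. Δ = (V_up−V_dn)/(S_up−S_dn) = (32.6056−56.2719)/(146.8800−93.8400) = -0.4462. V = [p*·32.6056 + (1−p*)·56.2719]/1.02 = 35.5359. B = V − Δ·S = 96.2188.
The time-0 hedge costs 35.5359, which is the no-arbitrage price.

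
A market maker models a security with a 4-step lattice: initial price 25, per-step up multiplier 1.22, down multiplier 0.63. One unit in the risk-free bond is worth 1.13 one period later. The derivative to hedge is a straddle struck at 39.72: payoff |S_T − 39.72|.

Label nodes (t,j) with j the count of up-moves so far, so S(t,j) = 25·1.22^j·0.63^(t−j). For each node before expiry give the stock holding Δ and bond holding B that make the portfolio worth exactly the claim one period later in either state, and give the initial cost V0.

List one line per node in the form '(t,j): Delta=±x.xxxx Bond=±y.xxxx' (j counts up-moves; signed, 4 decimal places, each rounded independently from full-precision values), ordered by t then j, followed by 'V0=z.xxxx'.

(0,0): Delta=-0.1041 Bond=11.8744
(1,0): Delta=-1.0000 Bond=27.5280
(1,1): Delta=-0.0209 Bond=10.8783
(2,0): Delta=-1.0000 Bond=31.1066
(2,1): Delta=-1.0000 Bond=31.1066
(2,2): Delta=0.0701 Bond=8.9060
(3,0): Delta=-1.0000 Bond=35.1504
(3,1): Delta=-1.0000 Bond=35.1504
(3,2): Delta=-1.0000 Bond=35.1504
(3,3): Delta=0.1696 Bond=5.5482
V0=9.2710

No-arbitrage ⇒ martingale measure with p* = (R−d)/(u−d) = 0.8475.
Payoff layer (t=4): V(4,0)=35.7818, V(4,1)=32.0936, V(4,2)=24.9514, V(4,3)=11.1204, V(4,4)=15.6634
  t=3,j=0: stock 6.2512 → up 7.6264 (V=32.0936), down 3.9382 (V=35.7818). Price 28.8993; hedge Δ=-1.0000, bond B=35.1504.
  t=3,j=1: stock 12.1055 → up 14.7686 (V=24.9514), down 7.6264 (V=32.0936). Price 23.0450; hedge Δ=-1.0000, bond B=35.1504.
  t=3,j=2: stock 23.4423 → up 28.5996 (V=11.1204), down 14.7686 (V=24.9514). Price 11.7081; hedge Δ=-1.0000, bond B=35.1504.
  t=3,j=3: stock 45.3962 → up 55.3834 (V=15.6634), down 28.5996 (V=11.1204). Price 13.2481; hedge Δ=0.1696, bond B=5.5482.
  t=2,j=0: stock 9.9225 → up 12.1055 (V=23.0450), down 6.2512 (V=28.8993). Price 21.1841; hedge Δ=-1.0000, bond B=31.1066.
  t=2,j=1: stock 19.2150 → up 23.4423 (V=11.7081), down 12.1054 (V=23.0450). Price 11.8916; hedge Δ=-1.0000, bond B=31.1066.
  t=2,j=2: stock 37.2100 → up 45.3962 (V=13.2481), down 23.4423 (V=11.7081). Price 11.5161; hedge Δ=0.0701, bond B=8.9060.
  t=1,j=0: stock 15.7500 → up 19.2150 (V=11.8916), down 9.9225 (V=21.1841). Price 11.7780; hedge Δ=-1.0000, bond B=27.5280.
  t=1,j=1: stock 30.5000 → up 37.2100 (V=11.5161), down 19.2150 (V=11.8916). Price 10.2419; hedge Δ=-0.0209, bond B=10.8783.
  t=0,j=0: stock 25.0000 → up 30.5000 (V=10.2419), down 15.7500 (V=11.7780). Price 9.2710; hedge Δ=-0.1041, bond B=11.8744.
Self-financing check: at every node Δ·S+B equals the discounted successor values.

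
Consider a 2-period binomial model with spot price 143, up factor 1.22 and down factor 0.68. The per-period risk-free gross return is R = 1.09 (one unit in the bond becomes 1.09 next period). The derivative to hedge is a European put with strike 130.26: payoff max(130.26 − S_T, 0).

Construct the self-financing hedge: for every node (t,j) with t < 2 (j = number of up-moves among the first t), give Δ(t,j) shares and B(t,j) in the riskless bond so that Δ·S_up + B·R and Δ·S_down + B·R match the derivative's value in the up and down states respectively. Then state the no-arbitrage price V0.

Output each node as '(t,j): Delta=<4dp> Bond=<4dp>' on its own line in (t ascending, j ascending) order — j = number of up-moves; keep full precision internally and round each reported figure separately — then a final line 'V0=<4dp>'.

(0,0): Delta=-0.2551 Bond=43.1814
(1,0): Delta=-1.0000 Bond=119.5046
(1,1): Delta=-0.1234 Bond=24.0999
V0=6.7062

Since d<R<u, set p* = (R−d)/(u−d) = 0.7593; price each node as the discounted p*-expectation of its children.
Terminal payoffs: V(2,0)=64.1368, V(2,1)=11.6272, V(2,2)=0.0000
  t=1,j=0: stock 97.2400 → up 118.6328 (V=11.6272), down 66.1232 (V=64.1368). Price 22.2646; hedge Δ=-1.0000, bond B=119.5046.
  t=1,j=1: stock 174.4600 → up 212.8412 (V=0.0000), down 118.6328 (V=11.6272). Price 2.5680; hedge Δ=-0.1234, bond B=24.0999.
  t=0,j=0: stock 143.0000 → up 174.4600 (V=2.5680), down 97.2400 (V=22.2646). Price 6.7062; hedge Δ=-0.2551, bond B=43.1814.
Each (Δ,B) replicates both successor values, so the strategy is self-financing and V0 is arbitrage-free.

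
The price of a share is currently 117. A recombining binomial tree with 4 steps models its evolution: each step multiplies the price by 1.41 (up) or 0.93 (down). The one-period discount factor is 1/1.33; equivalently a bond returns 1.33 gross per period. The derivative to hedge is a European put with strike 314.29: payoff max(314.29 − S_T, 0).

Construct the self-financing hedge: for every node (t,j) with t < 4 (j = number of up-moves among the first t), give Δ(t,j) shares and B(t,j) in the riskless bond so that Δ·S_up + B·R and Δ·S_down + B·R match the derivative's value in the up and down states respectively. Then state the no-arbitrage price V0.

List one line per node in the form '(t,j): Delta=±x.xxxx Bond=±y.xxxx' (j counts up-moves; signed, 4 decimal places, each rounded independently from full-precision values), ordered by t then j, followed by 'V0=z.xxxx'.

(0,0): Delta=-0.3511 Bond=47.3538
(1,0): Delta=-1.0000 Bond=133.5905
(1,1): Delta=-0.2655 Bond=48.8585
(2,0): Delta=-1.0000 Bond=177.6754
(2,1): Delta=-1.0000 Bond=177.6754
(2,2): Delta=-0.1686 Bond=42.4431
(3,0): Delta=-1.0000 Bond=236.3083
(3,1): Delta=-1.0000 Bond=236.3083
(3,2): Delta=-1.0000 Bond=236.3083
(3,3): Delta=-0.0589 Bond=20.4775
V0=6.2785

Since d<R<u, set p* = (R−d)/(u−d) = 0.8333; price each node as the discounted p*-expectation of its children.
Terminal values V(4,·): V(4,0)=226.7679, V(4,1)=181.5952, V(4,2)=113.1076, V(4,3)=9.2715, V(4,4)=0.0000
(3,0): S=94.1098. Δ = (V_up−V_dn)/(S_up−S_dn) = (181.5952−226.7679)/(132.6948−87.5221) = -1.0000. V = [p*·181.5952 + (1−p*)·226.7679]/1.33 = 142.1985. B = V − Δ·S = 236.3083.
(3,1): S=142.6826. Δ = (V_up−V_dn)/(S_up−S_dn) = (113.1076−181.5952)/(201.1824−132.6948) = -1.0000. V = [p*·113.1076 + (1−p*)·181.5952]/1.33 = 93.6257. B = V − Δ·S = 236.3083.
(3,2): S=216.3252. Δ = (V_up−V_dn)/(S_up−S_dn) = (9.2715−113.1076)/(305.0185−201.1824) = -1.0000. V = [p*·9.2715 + (1−p*)·113.1076]/1.33 = 19.9831. B = V − Δ·S = 236.3083.
(3,3): S=327.9769. Δ = (V_up−V_dn)/(S_up−S_dn) = (0.0000−9.2715)/(462.4474−305.0185) = -0.0589. V = [p*·0.0000 + (1−p*)·9.2715]/1.33 = 1.1618. B = V − Δ·S = 20.4775.
(2,0): S=101.1933. Δ = (V_up−V_dn)/(S_up−S_dn) = (93.6257−142.1985)/(142.6826−94.1098) = -1.0000. V = [p*·93.6257 + (1−p*)·142.1985]/1.33 = 76.4821. B = V − Δ·S = 177.6754.
(2,1): S=153.4221. Δ = (V_up−V_dn)/(S_up−S_dn) = (19.9831−93.6257)/(216.3252−142.6826) = -1.0000. V = [p*·19.9831 + (1−p*)·93.6257]/1.33 = 24.2533. B = V − Δ·S = 177.6754.
(2,2): S=232.6077. Δ = (V_up−V_dn)/(S_up−S_dn) = (1.1618−19.9831)/(327.9769−216.3252) = -0.1686. V = [p*·1.1618 + (1−p*)·19.9831]/1.33 = 3.2321. B = V − Δ·S = 42.4431.
(1,0): S=108.8100. Δ = (V_up−V_dn)/(S_up−S_dn) = (24.2533−76.4821)/(153.4221−101.1933) = -1.0000. V = [p*·24.2533 + (1−p*)·76.4821]/1.33 = 24.7805. B = V − Δ·S = 133.5905.
(1,1): S=164.9700. Δ = (V_up−V_dn)/(S_up−S_dn) = (3.2321−24.2533)/(232.6077−153.4221) = -0.2655. V = [p*·3.2321 + (1−p*)·24.2533]/1.33 = 5.0644. B = V − Δ·S = 48.8585.
(0,0): S=117.0000. Δ = (V_up−V_dn)/(S_up−S_dn) = (5.0644−24.7805)/(164.9700−108.8100) = -0.3511. V = [p*·5.0644 + (1−p*)·24.7805]/1.33 = 6.2785. B = V − Δ·S = 47.3538.
Self-financing check: at every node Δ·S+B equals the discounted successor values.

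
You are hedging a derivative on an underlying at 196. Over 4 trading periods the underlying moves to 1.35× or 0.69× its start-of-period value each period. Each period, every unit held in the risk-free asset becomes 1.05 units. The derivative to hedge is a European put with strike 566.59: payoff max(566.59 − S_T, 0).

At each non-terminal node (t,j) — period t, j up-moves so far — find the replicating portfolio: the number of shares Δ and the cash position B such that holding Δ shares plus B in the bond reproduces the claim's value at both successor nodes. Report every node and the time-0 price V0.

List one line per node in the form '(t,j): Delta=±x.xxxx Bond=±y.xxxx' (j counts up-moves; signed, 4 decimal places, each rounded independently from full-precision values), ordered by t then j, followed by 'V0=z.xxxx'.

(0,0): Delta=-0.9085 Bond=454.3509
(1,0): Delta=-1.0000 Bond=489.4417
(1,1): Delta=-0.8695 Bond=466.7574
(2,0): Delta=-1.0000 Bond=513.9138
(2,1): Delta=-1.0000 Bond=513.9138
(2,2): Delta=-0.8140 Bond=470.2464
(3,0): Delta=-1.0000 Bond=539.6095
(3,1): Delta=-1.0000 Bond=539.6095
(3,2): Delta=-1.0000 Bond=539.6095
(3,3): Delta=-0.7347 Bond=455.5498
V0=276.2832

Risk-neutral probability p* = (R−d)/(u−d) = (1.05−0.69)/(1.35−0.69) = 0.5455.
Payoff layer (t=4): V(4,0)=522.1624, V(4,1)=479.6665, V(4,2)=396.5223, V(4,3)=233.8489, V(4,4)=0.0000
Node (3,0) S=64.3878: V=(p*·479.6665+(1−p*)·522.1624)/1.05=475.2218; Δ=(479.6665−522.1624)/(86.9235−44.4276)=-1.0000; B=V−Δ·S=539.6095
Node (3,1) S=125.9761: V=(p*·396.5223+(1−p*)·479.6665)/1.05=413.6335; Δ=(396.5223−479.6665)/(170.0677−86.9235)=-1.0000; B=V−Δ·S=539.6095
Node (3,2) S=246.4749: V=(p*·233.8489+(1−p*)·396.5223)/1.05=293.1346; Δ=(233.8489−396.5223)/(332.7411−170.0677)=-1.0000; B=V−Δ·S=539.6095
Node (3,3) S=482.2335: V=(p*·0.0000+(1−p*)·233.8489)/1.05=101.2333; Δ=(0.0000−233.8489)/(651.0152−332.7411)=-0.7347; B=V−Δ·S=455.5498
Node (2,0) S=93.3156: V=(p*·413.6335+(1−p*)·475.2218)/1.05=420.5982; Δ=(413.6335−475.2218)/(125.9761−64.3878)=-1.0000; B=V−Δ·S=513.9138
Node (2,1) S=182.5740: V=(p*·293.1346+(1−p*)·413.6335)/1.05=331.3398; Δ=(293.1346−413.6335)/(246.4749−125.9761)=-1.0000; B=V−Δ·S=513.9138
Node (2,2) S=357.2100: V=(p*·101.2333+(1−p*)·293.1346)/1.05=179.4868; Δ=(101.2333−293.1346)/(482.2335−246.4749)=-0.8140; B=V−Δ·S=470.2464
Node (1,0) S=135.2400: V=(p*·331.3398+(1−p*)·420.5982)/1.05=354.2017; Δ=(331.3398−420.5982)/(182.5740−93.3156)=-1.0000; B=V−Δ·S=489.4417
Node (1,1) S=264.6000: V=(p*·179.4868+(1−p*)·331.3398)/1.05=236.6771; Δ=(179.4868−331.3398)/(357.2100−182.5740)=-0.8695; B=V−Δ·S=466.7574
Node (0,0) S=196.0000: V=(p*·236.6771+(1−p*)·354.2017)/1.05=276.2832; Δ=(236.6771−354.2017)/(264.6000−135.2400)=-0.9085; B=V−Δ·S=454.3509
Self-financing check: at every node Δ·S+B equals the discounted successor values.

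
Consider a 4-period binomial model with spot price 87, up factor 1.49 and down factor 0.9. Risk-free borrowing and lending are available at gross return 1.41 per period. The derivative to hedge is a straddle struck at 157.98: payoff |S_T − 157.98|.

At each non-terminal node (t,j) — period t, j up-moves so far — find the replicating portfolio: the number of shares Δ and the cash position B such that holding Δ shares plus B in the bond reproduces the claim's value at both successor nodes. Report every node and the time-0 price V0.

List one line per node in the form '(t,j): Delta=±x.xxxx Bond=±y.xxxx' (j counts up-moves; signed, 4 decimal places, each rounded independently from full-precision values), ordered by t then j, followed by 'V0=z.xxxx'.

No-arbitrage ⇒ martingale measure with p* = (R−d)/(u−d) = 0.8644.
Terminal payoffs: V(4,0)=100.8993, V(4,1)=63.4797, V(4,2)=1.5296, V(4,3)=101.0324, V(4,4)=270.8294
(3,0): S=63.4230. Δ = (V_up−V_dn)/(S_up−S_dn) = (63.4797−100.8993)/(94.5003−57.0807) = -1.0000. V = [p*·63.4797 + (1−p*)·100.8993]/1.41 = 48.6196. B = V − Δ·S = 112.0426.
(3,1): S=105.0003. Δ = (V_up−V_dn)/(S_up−S_dn) = (1.5296−63.4797)/(156.4504−94.5003) = -1.0000. V = [p*·1.5296 + (1−p*)·63.4797]/1.41 = 7.0423. B = V − Δ·S = 112.0426.
(3,2): S=173.8338. Δ = (V_up−V_dn)/(S_up−S_dn) = (101.0324−1.5296)/(259.0124−156.4504) = 0.9702. V = [p*·101.0324 + (1−p*)·1.5296]/1.41 = 62.0855. B = V − Δ·S = -106.5634.
(3,3): S=287.7916. Δ = (V_up−V_dn)/(S_up−S_dn) = (270.8294−101.0324)/(428.8094−259.0124) = 1.0000. V = [p*·270.8294 + (1−p*)·101.0324]/1.41 = 175.7490. B = V − Δ·S = -112.0426.
(2,0): S=70.4700. Δ = (V_up−V_dn)/(S_up−S_dn) = (7.0423−48.6196)/(105.0003−63.4230) = -1.0000. V = [p*·7.0423 + (1−p*)·48.6196]/1.41 = 8.9928. B = V − Δ·S = 79.4628.
(2,1): S=116.6670. Δ = (V_up−V_dn)/(S_up−S_dn) = (62.0855−7.0423)/(173.8338−105.0003) = 0.7997. V = [p*·62.0855 + (1−p*)·7.0423]/1.41 = 38.7390. B = V − Δ·S = -54.5546.
(2,2): S=193.1487. Δ = (V_up−V_dn)/(S_up−S_dn) = (175.7490−62.0855)/(287.7916−173.8338) = 0.9974. V = [p*·175.7490 + (1−p*)·62.0855]/1.41 = 113.7142. B = V − Δ·S = -78.9359.
(1,0): S=78.3000. Δ = (V_up−V_dn)/(S_up−S_dn) = (38.7390−8.9928)/(116.6670−70.4700) = 0.6439. V = [p*·38.7390 + (1−p*)·8.9928]/1.41 = 24.6139. B = V − Δ·S = -25.8034.
(1,1): S=129.6300. Δ = (V_up−V_dn)/(S_up−S_dn) = (113.7142−38.7390)/(193.1487−116.6670) = 0.9803. V = [p*·113.7142 + (1−p*)·38.7390]/1.41 = 73.4383. B = V − Δ·S = -53.6383.
(0,0): S=87.0000. Δ = (V_up−V_dn)/(S_up−S_dn) = (73.4383−24.6139)/(129.6300−78.3000) = 0.9512. V = [p*·73.4383 + (1−p*)·24.6139]/1.41 = 47.3887. B = V − Δ·S = -35.3646.
Self-financing check: at every node Δ·S+B equals the discounted successor values.

(0,0): Delta=0.9512 Bond=-35.3646
(1,0): Delta=0.6439 Bond=-25.8034
(1,1): Delta=0.9803 Bond=-53.6383
(2,0): Delta=-1.0000 Bond=79.4628
(2,1): Delta=0.7997 Bond=-54.5546
(2,2): Delta=0.9974 Bond=-78.9359
(3,0): Delta=-1.0000 Bond=112.0426
(3,1): Delta=-1.0000 Bond=112.0426
(3,2): Delta=0.9702 Bond=-106.5634
(3,3): Delta=1.0000 Bond=-112.0426
V0=47.3887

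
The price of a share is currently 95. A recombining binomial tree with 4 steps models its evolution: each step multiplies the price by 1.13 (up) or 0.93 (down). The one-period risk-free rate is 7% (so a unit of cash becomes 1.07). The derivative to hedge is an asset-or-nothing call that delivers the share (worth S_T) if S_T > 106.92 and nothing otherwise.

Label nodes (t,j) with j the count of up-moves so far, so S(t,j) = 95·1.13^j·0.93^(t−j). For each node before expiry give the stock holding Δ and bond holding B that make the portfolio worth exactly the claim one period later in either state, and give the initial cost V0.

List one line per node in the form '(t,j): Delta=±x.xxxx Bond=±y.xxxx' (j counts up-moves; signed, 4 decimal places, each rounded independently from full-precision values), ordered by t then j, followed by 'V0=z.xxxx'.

The replicating-portfolio and risk-neutral prices coincide; use p* = (1.07−0.93)/(1.13−0.93) = 0.7000 for the latter.
Terminal payoffs: V(4,0)=0.0000, V(4,1)=0.0000, V(4,2)=0.0000, V(4,3)=127.4799, V(4,4)=154.8950
(3,0): S=76.4139. Δ = (V_up−V_dn)/(S_up−S_dn) = (0.0000−0.0000)/(86.3477−71.0649) = 0.0000. V = [p*·0.0000 + (1−p*)·0.0000]/1.07 = 0.0000. B = V − Δ·S = 0.0000.
(3,1): S=92.8470. Δ = (V_up−V_dn)/(S_up−S_dn) = (0.0000−0.0000)/(104.9171−86.3477) = 0.0000. V = [p*·0.0000 + (1−p*)·0.0000]/1.07 = 0.0000. B = V − Δ·S = 0.0000.
(3,2): S=112.8141. Δ = (V_up−V_dn)/(S_up−S_dn) = (127.4799−0.0000)/(127.4799−104.9171) = 5.6500. V = [p*·127.4799 + (1−p*)·0.0000]/1.07 = 83.3981. B = V − Δ·S = -554.0017.
(3,3): S=137.0752. Δ = (V_up−V_dn)/(S_up−S_dn) = (154.8950−127.4799)/(154.8950−127.4799) = 1.0000. V = [p*·154.8950 + (1−p*)·127.4799]/1.07 = 137.0752. B = V − Δ·S = 0.0000.
(2,0): S=82.1655. Δ = (V_up−V_dn)/(S_up−S_dn) = (0.0000−0.0000)/(92.8470−76.4139) = 0.0000. V = [p*·0.0000 + (1−p*)·0.0000]/1.07 = 0.0000. B = V − Δ·S = 0.0000.
(2,1): S=99.8355. Δ = (V_up−V_dn)/(S_up−S_dn) = (83.3981−0.0000)/(112.8141−92.8470) = 4.1768. V = [p*·83.3981 + (1−p*)·0.0000]/1.07 = 54.5595. B = V − Δ·S = -362.4310.
(2,2): S=121.3055. Δ = (V_up−V_dn)/(S_up−S_dn) = (137.0752−83.3981)/(137.0752−112.8141) = 2.2125. V = [p*·137.0752 + (1−p*)·83.3981]/1.07 = 113.0580. B = V − Δ·S = -155.3276.
(1,0): S=88.3500. Δ = (V_up−V_dn)/(S_up−S_dn) = (54.5595−0.0000)/(99.8355−82.1655) = 3.0877. V = [p*·54.5595 + (1−p*)·0.0000]/1.07 = 35.6931. B = V − Δ·S = -237.1044.
(1,1): S=107.3500. Δ = (V_up−V_dn)/(S_up−S_dn) = (113.0580−54.5595)/(121.3055−99.8355) = 2.7247. V = [p*·113.0580 + (1−p*)·54.5595]/1.07 = 89.2602. B = V − Δ·S = -203.2323.
(0,0): S=95.0000. Δ = (V_up−V_dn)/(S_up−S_dn) = (89.2602−35.6931)/(107.3500−88.3500) = 2.8193. V = [p*·89.2602 + (1−p*)·35.6931]/1.07 = 68.4020. B = V − Δ·S = -199.4336.
Root portfolio cost Δ·95+B reproduces V0=68.4020.

(0,0): Delta=2.8193 Bond=-199.4336
(1,0): Delta=3.0877 Bond=-237.1044
(1,1): Delta=2.7247 Bond=-203.2323
(2,0): Delta=0.0000 Bond=0.0000
(2,1): Delta=4.1768 Bond=-362.4310
(2,2): Delta=2.2125 Bond=-155.3276
(3,0): Delta=0.0000 Bond=0.0000
(3,1): Delta=0.0000 Bond=0.0000
(3,2): Delta=5.6500 Bond=-554.0017
(3,3): Delta=1.0000 Bond=0.0000
V0=68.4020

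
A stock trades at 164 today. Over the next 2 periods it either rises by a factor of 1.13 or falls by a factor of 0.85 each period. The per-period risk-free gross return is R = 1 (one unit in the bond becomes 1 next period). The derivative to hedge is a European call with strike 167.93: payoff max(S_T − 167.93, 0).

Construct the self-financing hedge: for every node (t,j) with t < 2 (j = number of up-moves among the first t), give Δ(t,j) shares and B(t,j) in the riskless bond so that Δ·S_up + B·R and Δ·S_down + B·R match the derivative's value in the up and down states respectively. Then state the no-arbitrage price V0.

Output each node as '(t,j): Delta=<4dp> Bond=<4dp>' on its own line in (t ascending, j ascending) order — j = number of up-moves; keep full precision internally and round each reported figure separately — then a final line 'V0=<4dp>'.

(0,0): Delta=0.4839 Bond=-67.4605
(1,0): Delta=0.0000 Bond=0.0000
(1,1): Delta=0.7994 Bond=-125.9263
V0=11.9048

Since d<R<u, set p* = (R−d)/(u−d) = 0.5357; price each node as the discounted p*-expectation of its children.
Terminal values V(2,·): V(2,0)=0.0000, V(2,1)=0.0000, V(2,2)=41.4816
Node (1,0) S=139.4000: V=(p*·0.0000+(1−p*)·0.0000)/1=0.0000; Δ=(0.0000−0.0000)/(157.5220−118.4900)=0.0000; B=V−Δ·S=0.0000
Node (1,1) S=185.3200: V=(p*·41.4816+(1−p*)·0.0000)/1=22.2223; Δ=(41.4816−0.0000)/(209.4116−157.5220)=0.7994; B=V−Δ·S=-125.9263
Node (0,0) S=164.0000: V=(p*·22.2223+(1−p*)·0.0000)/1=11.9048; Δ=(22.2223−0.0000)/(185.3200−139.4000)=0.4839; B=V−Δ·S=-67.4605
Each (Δ,B) replicates both successor values, so the strategy is self-financing and V0 is arbitrage-free.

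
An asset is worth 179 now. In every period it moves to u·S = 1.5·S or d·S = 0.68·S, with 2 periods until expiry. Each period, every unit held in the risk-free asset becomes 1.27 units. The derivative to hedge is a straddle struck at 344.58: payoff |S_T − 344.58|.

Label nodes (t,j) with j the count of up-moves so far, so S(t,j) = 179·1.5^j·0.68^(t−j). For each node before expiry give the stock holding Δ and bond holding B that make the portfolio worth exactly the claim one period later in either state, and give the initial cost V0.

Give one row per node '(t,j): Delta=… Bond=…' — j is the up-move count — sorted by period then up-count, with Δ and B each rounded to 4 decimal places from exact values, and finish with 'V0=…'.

The replicating-portfolio and risk-neutral prices coincide; use p* = (1.27−0.68)/(1.5−0.68) = 0.7195 for the latter.
Payoff layer (t=2): V(2,0)=261.8104, V(2,1)=162.0000, V(2,2)=58.1700
  t=1,j=0: stock 121.7200 → up 182.5800 (V=162.0000), down 82.7696 (V=261.8104). Price 149.6028; hedge Δ=-1.0000, bond B=271.3228.
  t=1,j=1: stock 268.5000 → up 402.7500 (V=58.1700), down 182.5800 (V=162.0000). Price 68.7347; hedge Δ=-0.4716, bond B=195.3566.
  t=0,j=0: stock 179.0000 → up 268.5000 (V=68.7347), down 121.7200 (V=149.6028). Price 71.9821; hedge Δ=-0.5509, bond B=170.6018.
Self-financing check: at every node Δ·S+B equals the discounted successor values.

(0,0): Delta=-0.5509 Bond=170.6018
(1,0): Delta=-1.0000 Bond=271.3228
(1,1): Delta=-0.4716 Bond=195.3566
V0=71.9821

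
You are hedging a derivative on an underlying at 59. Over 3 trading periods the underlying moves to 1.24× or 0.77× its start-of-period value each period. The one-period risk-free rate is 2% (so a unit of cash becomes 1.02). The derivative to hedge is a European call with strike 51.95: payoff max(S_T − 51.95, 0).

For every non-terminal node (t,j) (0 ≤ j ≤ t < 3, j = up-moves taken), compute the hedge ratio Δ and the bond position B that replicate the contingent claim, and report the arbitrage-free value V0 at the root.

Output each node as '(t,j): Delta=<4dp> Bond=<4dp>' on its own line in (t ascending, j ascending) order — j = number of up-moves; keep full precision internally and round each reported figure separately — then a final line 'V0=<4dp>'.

Under the risk-neutral measure, an up-move has probability p* = (R−d)/(u−d) = 0.5319 and values discount at R = 1.02.
Terminal values V(3,·): V(3,0)=0.0000, V(3,1)=0.0000, V(3,2)=17.9032, V(3,3)=60.5408
  t=2,j=0: stock 34.9811 → up 43.3766 (V=0.0000), down 26.9354 (V=0.0000). Price 0.0000; hedge Δ=0.0000, bond B=0.0000.
  t=2,j=1: stock 56.3332 → up 69.8532 (V=17.9032), down 43.3766 (V=0.0000). Price 9.3362; hedge Δ=0.6762, bond B=-28.7556.
  t=2,j=2: stock 90.7184 → up 112.4908 (V=60.5408), down 69.8532 (V=17.9032). Price 39.7870; hedge Δ=1.0000, bond B=-50.9314.
  t=1,j=0: stock 45.4300 → up 56.3332 (V=9.3362), down 34.9811 (V=0.0000). Price 4.8687; hedge Δ=0.4373, bond B=-14.9956.
  t=1,j=1: stock 73.1600 → up 90.7184 (V=39.7870), down 56.3332 (V=9.3362). Price 25.0328; hedge Δ=0.8856, bond B=-39.7561.
  t=0,j=0: stock 59.0000 → up 73.1600 (V=25.0328), down 45.4300 (V=4.8687). Price 15.2885; hedge Δ=0.7272, bond B=-27.6138.
The time-0 hedge costs 15.2885, which is the no-arbitrage price.

(0,0): Delta=0.7272 Bond=-27.6138
(1,0): Delta=0.4373 Bond=-14.9956
(1,1): Delta=0.8856 Bond=-39.7561
(2,0): Delta=0.0000 Bond=0.0000
(2,1): Delta=0.6762 Bond=-28.7556
(2,2): Delta=1.0000 Bond=-50.9314
V0=15.2885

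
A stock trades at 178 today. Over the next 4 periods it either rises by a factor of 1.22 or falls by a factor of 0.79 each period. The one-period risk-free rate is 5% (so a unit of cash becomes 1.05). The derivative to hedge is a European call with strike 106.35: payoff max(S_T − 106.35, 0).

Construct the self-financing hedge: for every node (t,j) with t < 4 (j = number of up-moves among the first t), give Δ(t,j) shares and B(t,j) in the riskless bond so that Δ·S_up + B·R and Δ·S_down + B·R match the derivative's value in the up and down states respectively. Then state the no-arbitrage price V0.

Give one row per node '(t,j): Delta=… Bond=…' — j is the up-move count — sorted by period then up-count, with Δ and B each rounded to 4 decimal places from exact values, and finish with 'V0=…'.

(0,0): Delta=0.9742 Bond=-82.1549
(1,0): Delta=0.9132 Bond=-77.6881
(1,1): Delta=1.0000 Bond=-91.8691
(2,0): Delta=0.7082 Bond=-58.7995
(2,1): Delta=1.0000 Bond=-96.4626
(2,2): Delta=1.0000 Bond=-96.4626
(3,0): Delta=0.0190 Bond=-1.2569
(3,1): Delta=1.0000 Bond=-101.2857
(3,2): Delta=1.0000 Bond=-101.2857
(3,3): Delta=1.0000 Bond=-101.2857
V0=91.2496

Under the risk-neutral measure, an up-move has probability p* = (R−d)/(u−d) = 0.6047 and values discount at R = 1.05.
At expiry t=4: V(4,0)=0.0000, V(4,1)=0.7183, V(4,2)=58.9961, V(4,3)=148.9945, V(4,4)=287.9796
(3,0): S=87.7609. Δ = (V_up−V_dn)/(S_up−S_dn) = (0.7183−0.0000)/(107.0683−69.3311) = 0.0190. V = [p*·0.7183 + (1−p*)·0.0000]/1.05 = 0.4137. B = V − Δ·S = -1.2569.
(3,1): S=135.5296. Δ = (V_up−V_dn)/(S_up−S_dn) = (58.9961−0.7183)/(165.3461−107.0683) = 1.0000. V = [p*·58.9961 + (1−p*)·0.7183]/1.05 = 34.2438. B = V − Δ·S = -101.2857.
(3,2): S=209.2988. Δ = (V_up−V_dn)/(S_up−S_dn) = (148.9945−58.9961)/(255.3445−165.3461) = 1.0000. V = [p*·148.9945 + (1−p*)·58.9961]/1.05 = 108.0131. B = V − Δ·S = -101.2857.
(3,3): S=323.2209. Δ = (V_up−V_dn)/(S_up−S_dn) = (287.9796−148.9945)/(394.3296−255.3445) = 1.0000. V = [p*·287.9796 + (1−p*)·148.9945]/1.05 = 221.9352. B = V − Δ·S = -101.2857.
(2,0): S=111.0898. Δ = (V_up−V_dn)/(S_up−S_dn) = (34.2438−0.4137)/(135.5296−87.7609) = 0.7082. V = [p*·34.2438 + (1−p*)·0.4137]/1.05 = 19.8754. B = V − Δ·S = -58.7995.
(2,1): S=171.5564. Δ = (V_up−V_dn)/(S_up−S_dn) = (108.0131−34.2438)/(209.2988−135.5296) = 1.0000. V = [p*·108.0131 + (1−p*)·34.2438]/1.05 = 75.0938. B = V − Δ·S = -96.4626.
(2,2): S=264.9352. Δ = (V_up−V_dn)/(S_up−S_dn) = (221.9352−108.0131)/(323.2209−209.2988) = 1.0000. V = [p*·221.9352 + (1−p*)·108.0131]/1.05 = 168.4726. B = V − Δ·S = -96.4626.
(1,0): S=140.6200. Δ = (V_up−V_dn)/(S_up−S_dn) = (75.0938−19.8754)/(171.5564−111.0898) = 0.9132. V = [p*·75.0938 + (1−p*)·19.8754]/1.05 = 50.7269. B = V − Δ·S = -77.6881.
(1,1): S=217.1600. Δ = (V_up−V_dn)/(S_up−S_dn) = (168.4726−75.0938)/(264.9352−171.5564) = 1.0000. V = [p*·168.4726 + (1−p*)·75.0938]/1.05 = 125.2909. B = V − Δ·S = -91.8691.
(0,0): S=178.0000. Δ = (V_up−V_dn)/(S_up−S_dn) = (125.2909−50.7269)/(217.1600−140.6200) = 0.9742. V = [p*·125.2909 + (1−p*)·50.7269]/1.05 = 91.2496. B = V − Δ·S = -82.1549.
Root portfolio cost Δ·178+B reproduces V0=91.2496.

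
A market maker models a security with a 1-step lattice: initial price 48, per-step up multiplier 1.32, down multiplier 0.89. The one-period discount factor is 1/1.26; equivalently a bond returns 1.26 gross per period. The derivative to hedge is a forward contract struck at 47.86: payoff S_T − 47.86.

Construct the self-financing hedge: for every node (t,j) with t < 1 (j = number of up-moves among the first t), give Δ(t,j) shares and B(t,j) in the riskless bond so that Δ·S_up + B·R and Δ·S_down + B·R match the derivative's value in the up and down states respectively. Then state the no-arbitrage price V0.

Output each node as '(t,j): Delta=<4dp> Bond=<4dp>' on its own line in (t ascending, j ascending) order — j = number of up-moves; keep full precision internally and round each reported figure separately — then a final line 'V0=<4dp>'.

(0,0): Delta=1.0000 Bond=-37.9841
V0=10.0159

Since d<R<u, set p* = (R−d)/(u−d) = 0.8605; price each node as the discounted p*-expectation of its children.
Terminal payoffs: V(1,0)=-5.1400, V(1,1)=15.5000
Node (0,0) S=48.0000: V=(p*·15.5000+(1−p*)·-5.1400)/1.26=10.0159; Δ=(15.5000−-5.1400)/(63.3600−42.7200)=1.0000; B=V−Δ·S=-37.9841
Check: Δ(0,0)·S0 + B(0,0) = 10.0159 = V0.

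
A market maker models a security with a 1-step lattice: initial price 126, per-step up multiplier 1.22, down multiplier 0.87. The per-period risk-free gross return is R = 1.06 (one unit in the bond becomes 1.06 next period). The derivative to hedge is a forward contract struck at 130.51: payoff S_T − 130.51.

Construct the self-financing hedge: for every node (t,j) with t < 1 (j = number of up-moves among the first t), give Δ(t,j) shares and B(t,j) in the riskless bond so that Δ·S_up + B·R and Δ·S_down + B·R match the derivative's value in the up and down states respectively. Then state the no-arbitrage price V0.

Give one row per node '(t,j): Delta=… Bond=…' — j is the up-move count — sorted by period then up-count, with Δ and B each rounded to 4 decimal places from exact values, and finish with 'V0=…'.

(0,0): Delta=1.0000 Bond=-123.1226
V0=2.8774

The replicating-portfolio and risk-neutral prices coincide; use p* = (1.06−0.87)/(1.22−0.87) = 0.5429 for the latter.
Terminal values V(1,·): V(1,0)=-20.8900, V(1,1)=23.2100
  t=0,j=0: stock 126.0000 → up 153.7200 (V=23.2100), down 109.6200 (V=-20.8900). Price 2.8774; hedge Δ=1.0000, bond B=-123.1226.
Self-financing check: at every node Δ·S+B equals the discounted successor values.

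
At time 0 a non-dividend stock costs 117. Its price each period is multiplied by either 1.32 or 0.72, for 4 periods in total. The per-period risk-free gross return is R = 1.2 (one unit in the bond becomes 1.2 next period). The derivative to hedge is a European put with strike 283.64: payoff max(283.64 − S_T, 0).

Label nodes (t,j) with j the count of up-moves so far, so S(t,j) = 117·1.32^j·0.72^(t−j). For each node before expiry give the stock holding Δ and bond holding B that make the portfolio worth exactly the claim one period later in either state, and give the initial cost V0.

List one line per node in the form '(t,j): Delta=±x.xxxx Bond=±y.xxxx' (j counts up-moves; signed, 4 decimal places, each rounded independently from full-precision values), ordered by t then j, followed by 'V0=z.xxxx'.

(0,0): Delta=-0.6979 Bond=115.5812
(1,0): Delta=-1.0000 Bond=164.1435
(1,1): Delta=-0.6567 Bond=132.3359
(2,0): Delta=-1.0000 Bond=196.9722
(2,1): Delta=-1.0000 Bond=196.9722
(2,2): Delta=-0.6099 Bond=149.2609
(3,0): Delta=-1.0000 Bond=236.3667
(3,1): Delta=-1.0000 Bond=236.3667
(3,2): Delta=-1.0000 Bond=236.3667
(3,3): Delta=-0.5567 Bond=164.7996
V0=33.9230

Risk-neutral probability p* = (R−d)/(u−d) = (1.2−0.72)/(1.32−0.72) = 0.8000.
Terminal payoffs: V(4,0)=252.1976, V(4,1)=225.9956, V(4,2)=177.9586, V(4,3)=89.8907, V(4,4)=0.0000
  t=3,j=0: stock 43.6700 → up 57.6444 (V=225.9956), down 31.4424 (V=252.1976). Price 192.6967; hedge Δ=-1.0000, bond B=236.3667.
  t=3,j=1: stock 80.0617 → up 105.6814 (V=177.9586), down 57.6444 (V=225.9956). Price 156.3050; hedge Δ=-1.0000, bond B=236.3667.
  t=3,j=2: stock 146.7798 → up 193.7493 (V=89.8907), down 105.6814 (V=177.9586). Price 89.5869; hedge Δ=-1.0000, bond B=236.3667.
  t=3,j=3: stock 269.0963 → up 355.2071 (V=0.0000), down 193.7493 (V=89.8907). Price 14.9818; hedge Δ=-0.5567, bond B=164.7996.
  t=2,j=0: stock 60.6528 → up 80.0617 (V=156.3050), down 43.6700 (V=192.6967). Price 136.3194; hedge Δ=-1.0000, bond B=196.9722.
  t=2,j=1: stock 111.1968 → up 146.7798 (V=89.5869), down 80.0617 (V=156.3050). Price 85.7754; hedge Δ=-1.0000, bond B=196.9722.
  t=2,j=2: stock 203.8608 → up 269.0963 (V=14.9818), down 146.7798 (V=89.5869). Price 24.9190; hedge Δ=-0.6099, bond B=149.2609.
  t=1,j=0: stock 84.2400 → up 111.1968 (V=85.7754), down 60.6528 (V=136.3194). Price 79.9035; hedge Δ=-1.0000, bond B=164.1435.
  t=1,j=1: stock 154.4400 → up 203.8608 (V=24.9190), down 111.1968 (V=85.7754). Price 30.9086; hedge Δ=-0.6567, bond B=132.3359.
  t=0,j=0: stock 117.0000 → up 154.4400 (V=30.9086), down 84.2400 (V=79.9035). Price 33.9230; hedge Δ=-0.6979, bond B=115.5812.
Root portfolio cost Δ·117+B reproduces V0=33.9230.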